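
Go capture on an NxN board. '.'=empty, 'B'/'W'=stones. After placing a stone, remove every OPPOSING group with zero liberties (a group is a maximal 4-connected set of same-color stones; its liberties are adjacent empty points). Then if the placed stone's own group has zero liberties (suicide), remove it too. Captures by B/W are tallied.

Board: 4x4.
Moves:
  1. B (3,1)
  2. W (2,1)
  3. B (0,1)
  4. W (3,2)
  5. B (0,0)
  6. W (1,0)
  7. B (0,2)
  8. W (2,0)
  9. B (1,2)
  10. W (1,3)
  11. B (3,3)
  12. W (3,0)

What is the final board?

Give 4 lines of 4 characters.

Answer: BBB.
W.BW
WW..
W.WB

Derivation:
Move 1: B@(3,1) -> caps B=0 W=0
Move 2: W@(2,1) -> caps B=0 W=0
Move 3: B@(0,1) -> caps B=0 W=0
Move 4: W@(3,2) -> caps B=0 W=0
Move 5: B@(0,0) -> caps B=0 W=0
Move 6: W@(1,0) -> caps B=0 W=0
Move 7: B@(0,2) -> caps B=0 W=0
Move 8: W@(2,0) -> caps B=0 W=0
Move 9: B@(1,2) -> caps B=0 W=0
Move 10: W@(1,3) -> caps B=0 W=0
Move 11: B@(3,3) -> caps B=0 W=0
Move 12: W@(3,0) -> caps B=0 W=1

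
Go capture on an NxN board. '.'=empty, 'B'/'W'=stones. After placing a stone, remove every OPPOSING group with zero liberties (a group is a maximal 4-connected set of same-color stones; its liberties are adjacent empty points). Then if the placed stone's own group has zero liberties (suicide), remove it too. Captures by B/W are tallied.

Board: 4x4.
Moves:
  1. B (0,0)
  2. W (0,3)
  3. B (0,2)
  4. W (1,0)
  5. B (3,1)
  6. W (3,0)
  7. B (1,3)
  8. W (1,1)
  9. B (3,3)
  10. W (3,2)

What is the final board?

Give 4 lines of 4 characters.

Answer: B.B.
WW.B
....
WBWB

Derivation:
Move 1: B@(0,0) -> caps B=0 W=0
Move 2: W@(0,3) -> caps B=0 W=0
Move 3: B@(0,2) -> caps B=0 W=0
Move 4: W@(1,0) -> caps B=0 W=0
Move 5: B@(3,1) -> caps B=0 W=0
Move 6: W@(3,0) -> caps B=0 W=0
Move 7: B@(1,3) -> caps B=1 W=0
Move 8: W@(1,1) -> caps B=1 W=0
Move 9: B@(3,3) -> caps B=1 W=0
Move 10: W@(3,2) -> caps B=1 W=0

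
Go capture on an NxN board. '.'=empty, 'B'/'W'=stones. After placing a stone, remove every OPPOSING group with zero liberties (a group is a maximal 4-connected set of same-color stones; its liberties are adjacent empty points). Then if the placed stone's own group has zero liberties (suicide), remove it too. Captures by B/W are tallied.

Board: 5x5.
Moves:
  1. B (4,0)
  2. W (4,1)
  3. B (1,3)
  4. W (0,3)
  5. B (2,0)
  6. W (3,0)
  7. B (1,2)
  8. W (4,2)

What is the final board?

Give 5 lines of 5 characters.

Answer: ...W.
..BB.
B....
W....
.WW..

Derivation:
Move 1: B@(4,0) -> caps B=0 W=0
Move 2: W@(4,1) -> caps B=0 W=0
Move 3: B@(1,3) -> caps B=0 W=0
Move 4: W@(0,3) -> caps B=0 W=0
Move 5: B@(2,0) -> caps B=0 W=0
Move 6: W@(3,0) -> caps B=0 W=1
Move 7: B@(1,2) -> caps B=0 W=1
Move 8: W@(4,2) -> caps B=0 W=1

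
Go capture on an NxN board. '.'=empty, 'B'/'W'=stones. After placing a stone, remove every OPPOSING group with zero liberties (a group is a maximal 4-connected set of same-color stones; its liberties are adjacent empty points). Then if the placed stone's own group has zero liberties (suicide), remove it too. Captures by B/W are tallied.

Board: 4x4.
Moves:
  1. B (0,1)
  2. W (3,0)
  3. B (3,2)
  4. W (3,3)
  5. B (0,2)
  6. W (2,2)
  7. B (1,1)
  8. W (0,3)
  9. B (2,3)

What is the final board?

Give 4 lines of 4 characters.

Answer: .BBW
.B..
..WB
W.B.

Derivation:
Move 1: B@(0,1) -> caps B=0 W=0
Move 2: W@(3,0) -> caps B=0 W=0
Move 3: B@(3,2) -> caps B=0 W=0
Move 4: W@(3,3) -> caps B=0 W=0
Move 5: B@(0,2) -> caps B=0 W=0
Move 6: W@(2,2) -> caps B=0 W=0
Move 7: B@(1,1) -> caps B=0 W=0
Move 8: W@(0,3) -> caps B=0 W=0
Move 9: B@(2,3) -> caps B=1 W=0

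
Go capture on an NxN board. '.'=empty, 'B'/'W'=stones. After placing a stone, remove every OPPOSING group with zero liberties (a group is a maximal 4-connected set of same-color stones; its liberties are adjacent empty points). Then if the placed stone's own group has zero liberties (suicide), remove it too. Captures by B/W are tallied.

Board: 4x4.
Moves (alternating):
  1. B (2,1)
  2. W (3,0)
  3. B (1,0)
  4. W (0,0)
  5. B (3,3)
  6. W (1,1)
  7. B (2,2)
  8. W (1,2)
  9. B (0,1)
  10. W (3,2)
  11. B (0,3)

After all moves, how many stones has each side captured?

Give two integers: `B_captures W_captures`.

Move 1: B@(2,1) -> caps B=0 W=0
Move 2: W@(3,0) -> caps B=0 W=0
Move 3: B@(1,0) -> caps B=0 W=0
Move 4: W@(0,0) -> caps B=0 W=0
Move 5: B@(3,3) -> caps B=0 W=0
Move 6: W@(1,1) -> caps B=0 W=0
Move 7: B@(2,2) -> caps B=0 W=0
Move 8: W@(1,2) -> caps B=0 W=0
Move 9: B@(0,1) -> caps B=1 W=0
Move 10: W@(3,2) -> caps B=1 W=0
Move 11: B@(0,3) -> caps B=1 W=0

Answer: 1 0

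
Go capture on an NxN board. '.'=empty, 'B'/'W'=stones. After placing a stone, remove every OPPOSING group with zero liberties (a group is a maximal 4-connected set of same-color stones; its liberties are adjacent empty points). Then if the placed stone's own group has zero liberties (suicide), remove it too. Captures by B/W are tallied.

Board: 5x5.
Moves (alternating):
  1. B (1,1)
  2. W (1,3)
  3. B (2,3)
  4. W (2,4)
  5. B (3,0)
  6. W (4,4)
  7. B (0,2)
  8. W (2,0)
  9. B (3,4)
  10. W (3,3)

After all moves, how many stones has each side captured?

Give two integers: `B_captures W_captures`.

Answer: 0 1

Derivation:
Move 1: B@(1,1) -> caps B=0 W=0
Move 2: W@(1,3) -> caps B=0 W=0
Move 3: B@(2,3) -> caps B=0 W=0
Move 4: W@(2,4) -> caps B=0 W=0
Move 5: B@(3,0) -> caps B=0 W=0
Move 6: W@(4,4) -> caps B=0 W=0
Move 7: B@(0,2) -> caps B=0 W=0
Move 8: W@(2,0) -> caps B=0 W=0
Move 9: B@(3,4) -> caps B=0 W=0
Move 10: W@(3,3) -> caps B=0 W=1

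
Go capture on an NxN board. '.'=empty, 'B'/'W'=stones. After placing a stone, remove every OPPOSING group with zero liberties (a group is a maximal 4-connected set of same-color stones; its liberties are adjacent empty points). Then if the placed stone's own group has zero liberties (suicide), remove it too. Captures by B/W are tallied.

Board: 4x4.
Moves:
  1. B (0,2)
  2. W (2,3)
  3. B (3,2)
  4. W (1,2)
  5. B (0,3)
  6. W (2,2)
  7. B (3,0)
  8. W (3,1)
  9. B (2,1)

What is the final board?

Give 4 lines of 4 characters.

Answer: ..BB
..W.
.BWW
B.B.

Derivation:
Move 1: B@(0,2) -> caps B=0 W=0
Move 2: W@(2,3) -> caps B=0 W=0
Move 3: B@(3,2) -> caps B=0 W=0
Move 4: W@(1,2) -> caps B=0 W=0
Move 5: B@(0,3) -> caps B=0 W=0
Move 6: W@(2,2) -> caps B=0 W=0
Move 7: B@(3,0) -> caps B=0 W=0
Move 8: W@(3,1) -> caps B=0 W=0
Move 9: B@(2,1) -> caps B=1 W=0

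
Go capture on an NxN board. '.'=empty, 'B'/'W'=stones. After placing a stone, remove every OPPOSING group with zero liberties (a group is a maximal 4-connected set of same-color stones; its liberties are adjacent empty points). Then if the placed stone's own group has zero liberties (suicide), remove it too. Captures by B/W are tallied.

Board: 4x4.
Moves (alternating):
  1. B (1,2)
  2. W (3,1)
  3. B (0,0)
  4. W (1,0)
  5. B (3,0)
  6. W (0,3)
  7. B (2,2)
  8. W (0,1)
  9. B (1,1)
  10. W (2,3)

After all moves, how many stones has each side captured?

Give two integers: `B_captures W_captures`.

Move 1: B@(1,2) -> caps B=0 W=0
Move 2: W@(3,1) -> caps B=0 W=0
Move 3: B@(0,0) -> caps B=0 W=0
Move 4: W@(1,0) -> caps B=0 W=0
Move 5: B@(3,0) -> caps B=0 W=0
Move 6: W@(0,3) -> caps B=0 W=0
Move 7: B@(2,2) -> caps B=0 W=0
Move 8: W@(0,1) -> caps B=0 W=1
Move 9: B@(1,1) -> caps B=0 W=1
Move 10: W@(2,3) -> caps B=0 W=1

Answer: 0 1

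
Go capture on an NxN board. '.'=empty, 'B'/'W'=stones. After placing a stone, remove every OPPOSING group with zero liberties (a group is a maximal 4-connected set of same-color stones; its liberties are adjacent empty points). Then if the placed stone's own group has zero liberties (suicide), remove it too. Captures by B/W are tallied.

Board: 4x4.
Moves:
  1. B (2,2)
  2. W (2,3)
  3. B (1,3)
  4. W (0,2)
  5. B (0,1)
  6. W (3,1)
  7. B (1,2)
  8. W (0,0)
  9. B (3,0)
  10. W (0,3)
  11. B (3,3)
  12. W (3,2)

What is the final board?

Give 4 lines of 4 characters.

Move 1: B@(2,2) -> caps B=0 W=0
Move 2: W@(2,3) -> caps B=0 W=0
Move 3: B@(1,3) -> caps B=0 W=0
Move 4: W@(0,2) -> caps B=0 W=0
Move 5: B@(0,1) -> caps B=0 W=0
Move 6: W@(3,1) -> caps B=0 W=0
Move 7: B@(1,2) -> caps B=0 W=0
Move 8: W@(0,0) -> caps B=0 W=0
Move 9: B@(3,0) -> caps B=0 W=0
Move 10: W@(0,3) -> caps B=0 W=0
Move 11: B@(3,3) -> caps B=1 W=0
Move 12: W@(3,2) -> caps B=1 W=0

Answer: WB..
..BB
..B.
BWWB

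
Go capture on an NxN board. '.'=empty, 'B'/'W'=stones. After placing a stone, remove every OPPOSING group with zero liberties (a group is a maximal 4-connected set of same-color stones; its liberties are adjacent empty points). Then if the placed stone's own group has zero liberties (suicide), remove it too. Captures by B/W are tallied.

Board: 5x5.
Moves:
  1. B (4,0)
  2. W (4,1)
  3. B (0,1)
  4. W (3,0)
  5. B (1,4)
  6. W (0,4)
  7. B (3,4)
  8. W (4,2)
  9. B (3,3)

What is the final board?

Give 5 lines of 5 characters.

Answer: .B..W
....B
.....
W..BB
.WW..

Derivation:
Move 1: B@(4,0) -> caps B=0 W=0
Move 2: W@(4,1) -> caps B=0 W=0
Move 3: B@(0,1) -> caps B=0 W=0
Move 4: W@(3,0) -> caps B=0 W=1
Move 5: B@(1,4) -> caps B=0 W=1
Move 6: W@(0,4) -> caps B=0 W=1
Move 7: B@(3,4) -> caps B=0 W=1
Move 8: W@(4,2) -> caps B=0 W=1
Move 9: B@(3,3) -> caps B=0 W=1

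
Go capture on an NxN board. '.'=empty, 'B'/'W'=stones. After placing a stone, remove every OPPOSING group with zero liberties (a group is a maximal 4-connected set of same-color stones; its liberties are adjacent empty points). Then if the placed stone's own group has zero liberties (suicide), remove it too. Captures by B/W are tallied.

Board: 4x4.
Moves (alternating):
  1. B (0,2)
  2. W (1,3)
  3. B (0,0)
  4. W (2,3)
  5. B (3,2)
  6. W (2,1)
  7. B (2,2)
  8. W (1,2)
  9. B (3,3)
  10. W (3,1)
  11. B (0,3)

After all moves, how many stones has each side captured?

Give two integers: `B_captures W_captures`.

Move 1: B@(0,2) -> caps B=0 W=0
Move 2: W@(1,3) -> caps B=0 W=0
Move 3: B@(0,0) -> caps B=0 W=0
Move 4: W@(2,3) -> caps B=0 W=0
Move 5: B@(3,2) -> caps B=0 W=0
Move 6: W@(2,1) -> caps B=0 W=0
Move 7: B@(2,2) -> caps B=0 W=0
Move 8: W@(1,2) -> caps B=0 W=0
Move 9: B@(3,3) -> caps B=0 W=0
Move 10: W@(3,1) -> caps B=0 W=3
Move 11: B@(0,3) -> caps B=0 W=3

Answer: 0 3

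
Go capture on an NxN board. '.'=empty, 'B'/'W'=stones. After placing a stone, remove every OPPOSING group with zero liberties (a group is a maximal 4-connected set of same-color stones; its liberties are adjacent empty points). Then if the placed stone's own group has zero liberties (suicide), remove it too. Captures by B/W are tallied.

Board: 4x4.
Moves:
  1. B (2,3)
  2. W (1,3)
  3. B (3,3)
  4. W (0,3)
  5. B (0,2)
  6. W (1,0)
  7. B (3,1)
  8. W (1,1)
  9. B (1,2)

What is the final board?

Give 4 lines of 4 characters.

Move 1: B@(2,3) -> caps B=0 W=0
Move 2: W@(1,3) -> caps B=0 W=0
Move 3: B@(3,3) -> caps B=0 W=0
Move 4: W@(0,3) -> caps B=0 W=0
Move 5: B@(0,2) -> caps B=0 W=0
Move 6: W@(1,0) -> caps B=0 W=0
Move 7: B@(3,1) -> caps B=0 W=0
Move 8: W@(1,1) -> caps B=0 W=0
Move 9: B@(1,2) -> caps B=2 W=0

Answer: ..B.
WWB.
...B
.B.B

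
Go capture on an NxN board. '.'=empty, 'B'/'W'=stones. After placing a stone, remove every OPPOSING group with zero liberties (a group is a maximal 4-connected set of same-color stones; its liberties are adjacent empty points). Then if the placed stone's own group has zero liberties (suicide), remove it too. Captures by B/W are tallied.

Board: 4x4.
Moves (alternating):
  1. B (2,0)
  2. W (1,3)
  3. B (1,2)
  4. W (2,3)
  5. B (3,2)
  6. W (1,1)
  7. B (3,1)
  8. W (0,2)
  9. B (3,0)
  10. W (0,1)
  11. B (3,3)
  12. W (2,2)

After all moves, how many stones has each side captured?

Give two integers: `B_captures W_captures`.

Answer: 0 1

Derivation:
Move 1: B@(2,0) -> caps B=0 W=0
Move 2: W@(1,3) -> caps B=0 W=0
Move 3: B@(1,2) -> caps B=0 W=0
Move 4: W@(2,3) -> caps B=0 W=0
Move 5: B@(3,2) -> caps B=0 W=0
Move 6: W@(1,1) -> caps B=0 W=0
Move 7: B@(3,1) -> caps B=0 W=0
Move 8: W@(0,2) -> caps B=0 W=0
Move 9: B@(3,0) -> caps B=0 W=0
Move 10: W@(0,1) -> caps B=0 W=0
Move 11: B@(3,3) -> caps B=0 W=0
Move 12: W@(2,2) -> caps B=0 W=1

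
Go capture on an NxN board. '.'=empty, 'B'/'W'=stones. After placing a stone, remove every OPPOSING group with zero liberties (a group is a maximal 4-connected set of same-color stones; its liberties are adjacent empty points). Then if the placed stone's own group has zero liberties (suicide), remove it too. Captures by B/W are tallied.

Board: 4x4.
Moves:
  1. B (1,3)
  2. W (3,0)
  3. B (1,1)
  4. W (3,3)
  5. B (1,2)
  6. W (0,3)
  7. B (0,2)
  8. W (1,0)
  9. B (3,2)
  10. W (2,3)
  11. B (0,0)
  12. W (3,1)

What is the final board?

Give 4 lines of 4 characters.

Move 1: B@(1,3) -> caps B=0 W=0
Move 2: W@(3,0) -> caps B=0 W=0
Move 3: B@(1,1) -> caps B=0 W=0
Move 4: W@(3,3) -> caps B=0 W=0
Move 5: B@(1,2) -> caps B=0 W=0
Move 6: W@(0,3) -> caps B=0 W=0
Move 7: B@(0,2) -> caps B=1 W=0
Move 8: W@(1,0) -> caps B=1 W=0
Move 9: B@(3,2) -> caps B=1 W=0
Move 10: W@(2,3) -> caps B=1 W=0
Move 11: B@(0,0) -> caps B=1 W=0
Move 12: W@(3,1) -> caps B=1 W=0

Answer: B.B.
WBBB
...W
WWBW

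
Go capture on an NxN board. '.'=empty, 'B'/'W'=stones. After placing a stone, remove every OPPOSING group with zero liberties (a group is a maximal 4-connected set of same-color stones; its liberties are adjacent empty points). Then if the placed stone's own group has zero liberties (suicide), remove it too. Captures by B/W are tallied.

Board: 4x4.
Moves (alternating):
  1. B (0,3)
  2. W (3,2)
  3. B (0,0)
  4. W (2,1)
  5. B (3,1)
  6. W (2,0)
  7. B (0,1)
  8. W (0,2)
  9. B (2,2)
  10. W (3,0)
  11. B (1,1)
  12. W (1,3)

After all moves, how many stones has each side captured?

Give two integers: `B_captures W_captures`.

Move 1: B@(0,3) -> caps B=0 W=0
Move 2: W@(3,2) -> caps B=0 W=0
Move 3: B@(0,0) -> caps B=0 W=0
Move 4: W@(2,1) -> caps B=0 W=0
Move 5: B@(3,1) -> caps B=0 W=0
Move 6: W@(2,0) -> caps B=0 W=0
Move 7: B@(0,1) -> caps B=0 W=0
Move 8: W@(0,2) -> caps B=0 W=0
Move 9: B@(2,2) -> caps B=0 W=0
Move 10: W@(3,0) -> caps B=0 W=1
Move 11: B@(1,1) -> caps B=0 W=1
Move 12: W@(1,3) -> caps B=0 W=2

Answer: 0 2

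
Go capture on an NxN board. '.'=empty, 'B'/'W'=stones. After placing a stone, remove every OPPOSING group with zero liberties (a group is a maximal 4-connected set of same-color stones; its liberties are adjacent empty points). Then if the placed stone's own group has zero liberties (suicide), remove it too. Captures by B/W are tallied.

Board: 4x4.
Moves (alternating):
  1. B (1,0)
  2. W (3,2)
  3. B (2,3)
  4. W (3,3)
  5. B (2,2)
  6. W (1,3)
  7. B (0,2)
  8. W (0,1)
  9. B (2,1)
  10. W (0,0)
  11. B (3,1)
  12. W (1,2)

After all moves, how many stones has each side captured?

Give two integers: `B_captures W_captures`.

Move 1: B@(1,0) -> caps B=0 W=0
Move 2: W@(3,2) -> caps B=0 W=0
Move 3: B@(2,3) -> caps B=0 W=0
Move 4: W@(3,3) -> caps B=0 W=0
Move 5: B@(2,2) -> caps B=0 W=0
Move 6: W@(1,3) -> caps B=0 W=0
Move 7: B@(0,2) -> caps B=0 W=0
Move 8: W@(0,1) -> caps B=0 W=0
Move 9: B@(2,1) -> caps B=0 W=0
Move 10: W@(0,0) -> caps B=0 W=0
Move 11: B@(3,1) -> caps B=2 W=0
Move 12: W@(1,2) -> caps B=2 W=0

Answer: 2 0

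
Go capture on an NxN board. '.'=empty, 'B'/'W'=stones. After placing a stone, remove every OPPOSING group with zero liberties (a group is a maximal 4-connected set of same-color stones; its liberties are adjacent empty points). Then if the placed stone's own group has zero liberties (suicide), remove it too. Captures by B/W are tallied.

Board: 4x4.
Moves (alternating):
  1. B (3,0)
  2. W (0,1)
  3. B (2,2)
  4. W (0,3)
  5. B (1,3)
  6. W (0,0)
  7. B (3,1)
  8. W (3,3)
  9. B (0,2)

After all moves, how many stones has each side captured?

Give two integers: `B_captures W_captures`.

Move 1: B@(3,0) -> caps B=0 W=0
Move 2: W@(0,1) -> caps B=0 W=0
Move 3: B@(2,2) -> caps B=0 W=0
Move 4: W@(0,3) -> caps B=0 W=0
Move 5: B@(1,3) -> caps B=0 W=0
Move 6: W@(0,0) -> caps B=0 W=0
Move 7: B@(3,1) -> caps B=0 W=0
Move 8: W@(3,3) -> caps B=0 W=0
Move 9: B@(0,2) -> caps B=1 W=0

Answer: 1 0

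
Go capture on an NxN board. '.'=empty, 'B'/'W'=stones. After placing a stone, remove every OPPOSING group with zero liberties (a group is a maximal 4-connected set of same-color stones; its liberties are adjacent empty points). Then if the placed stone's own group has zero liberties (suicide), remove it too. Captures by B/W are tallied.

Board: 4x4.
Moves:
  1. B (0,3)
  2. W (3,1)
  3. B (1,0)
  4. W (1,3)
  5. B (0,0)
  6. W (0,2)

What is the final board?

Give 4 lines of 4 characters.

Move 1: B@(0,3) -> caps B=0 W=0
Move 2: W@(3,1) -> caps B=0 W=0
Move 3: B@(1,0) -> caps B=0 W=0
Move 4: W@(1,3) -> caps B=0 W=0
Move 5: B@(0,0) -> caps B=0 W=0
Move 6: W@(0,2) -> caps B=0 W=1

Answer: B.W.
B..W
....
.W..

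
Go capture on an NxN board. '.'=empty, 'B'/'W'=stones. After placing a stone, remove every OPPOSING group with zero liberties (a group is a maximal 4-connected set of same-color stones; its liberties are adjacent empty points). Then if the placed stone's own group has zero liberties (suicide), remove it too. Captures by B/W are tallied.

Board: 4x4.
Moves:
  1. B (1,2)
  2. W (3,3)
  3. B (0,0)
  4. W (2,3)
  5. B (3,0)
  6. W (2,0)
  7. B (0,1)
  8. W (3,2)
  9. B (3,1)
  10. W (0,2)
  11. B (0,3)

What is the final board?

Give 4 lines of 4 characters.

Answer: BB.B
..B.
W..W
BBWW

Derivation:
Move 1: B@(1,2) -> caps B=0 W=0
Move 2: W@(3,3) -> caps B=0 W=0
Move 3: B@(0,0) -> caps B=0 W=0
Move 4: W@(2,3) -> caps B=0 W=0
Move 5: B@(3,0) -> caps B=0 W=0
Move 6: W@(2,0) -> caps B=0 W=0
Move 7: B@(0,1) -> caps B=0 W=0
Move 8: W@(3,2) -> caps B=0 W=0
Move 9: B@(3,1) -> caps B=0 W=0
Move 10: W@(0,2) -> caps B=0 W=0
Move 11: B@(0,3) -> caps B=1 W=0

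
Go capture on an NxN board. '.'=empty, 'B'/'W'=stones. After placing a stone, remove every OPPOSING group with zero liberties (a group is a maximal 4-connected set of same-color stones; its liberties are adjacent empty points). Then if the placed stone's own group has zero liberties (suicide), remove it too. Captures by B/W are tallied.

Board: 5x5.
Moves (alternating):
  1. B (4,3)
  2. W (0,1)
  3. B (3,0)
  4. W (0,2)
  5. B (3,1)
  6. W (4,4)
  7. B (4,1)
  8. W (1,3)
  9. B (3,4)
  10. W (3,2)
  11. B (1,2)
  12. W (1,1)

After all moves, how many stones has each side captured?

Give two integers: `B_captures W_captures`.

Move 1: B@(4,3) -> caps B=0 W=0
Move 2: W@(0,1) -> caps B=0 W=0
Move 3: B@(3,0) -> caps B=0 W=0
Move 4: W@(0,2) -> caps B=0 W=0
Move 5: B@(3,1) -> caps B=0 W=0
Move 6: W@(4,4) -> caps B=0 W=0
Move 7: B@(4,1) -> caps B=0 W=0
Move 8: W@(1,3) -> caps B=0 W=0
Move 9: B@(3,4) -> caps B=1 W=0
Move 10: W@(3,2) -> caps B=1 W=0
Move 11: B@(1,2) -> caps B=1 W=0
Move 12: W@(1,1) -> caps B=1 W=0

Answer: 1 0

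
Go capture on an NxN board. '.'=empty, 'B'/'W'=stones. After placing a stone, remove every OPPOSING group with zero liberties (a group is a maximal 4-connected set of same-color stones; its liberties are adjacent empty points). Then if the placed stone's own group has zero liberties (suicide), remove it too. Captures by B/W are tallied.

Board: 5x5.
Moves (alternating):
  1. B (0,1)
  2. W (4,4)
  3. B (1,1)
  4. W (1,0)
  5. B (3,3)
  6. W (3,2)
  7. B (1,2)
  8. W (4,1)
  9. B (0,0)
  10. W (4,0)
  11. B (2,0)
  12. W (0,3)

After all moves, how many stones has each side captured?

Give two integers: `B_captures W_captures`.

Answer: 1 0

Derivation:
Move 1: B@(0,1) -> caps B=0 W=0
Move 2: W@(4,4) -> caps B=0 W=0
Move 3: B@(1,1) -> caps B=0 W=0
Move 4: W@(1,0) -> caps B=0 W=0
Move 5: B@(3,3) -> caps B=0 W=0
Move 6: W@(3,2) -> caps B=0 W=0
Move 7: B@(1,2) -> caps B=0 W=0
Move 8: W@(4,1) -> caps B=0 W=0
Move 9: B@(0,0) -> caps B=0 W=0
Move 10: W@(4,0) -> caps B=0 W=0
Move 11: B@(2,0) -> caps B=1 W=0
Move 12: W@(0,3) -> caps B=1 W=0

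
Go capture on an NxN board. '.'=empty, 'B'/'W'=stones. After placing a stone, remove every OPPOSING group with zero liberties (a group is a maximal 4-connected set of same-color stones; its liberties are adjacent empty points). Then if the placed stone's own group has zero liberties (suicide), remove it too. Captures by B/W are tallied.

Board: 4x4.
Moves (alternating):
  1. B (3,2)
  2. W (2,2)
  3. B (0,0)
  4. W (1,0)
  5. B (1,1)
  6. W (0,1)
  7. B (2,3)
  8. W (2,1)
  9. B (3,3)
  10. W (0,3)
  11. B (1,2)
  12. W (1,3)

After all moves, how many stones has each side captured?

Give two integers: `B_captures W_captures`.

Move 1: B@(3,2) -> caps B=0 W=0
Move 2: W@(2,2) -> caps B=0 W=0
Move 3: B@(0,0) -> caps B=0 W=0
Move 4: W@(1,0) -> caps B=0 W=0
Move 5: B@(1,1) -> caps B=0 W=0
Move 6: W@(0,1) -> caps B=0 W=1
Move 7: B@(2,3) -> caps B=0 W=1
Move 8: W@(2,1) -> caps B=0 W=1
Move 9: B@(3,3) -> caps B=0 W=1
Move 10: W@(0,3) -> caps B=0 W=1
Move 11: B@(1,2) -> caps B=0 W=1
Move 12: W@(1,3) -> caps B=0 W=1

Answer: 0 1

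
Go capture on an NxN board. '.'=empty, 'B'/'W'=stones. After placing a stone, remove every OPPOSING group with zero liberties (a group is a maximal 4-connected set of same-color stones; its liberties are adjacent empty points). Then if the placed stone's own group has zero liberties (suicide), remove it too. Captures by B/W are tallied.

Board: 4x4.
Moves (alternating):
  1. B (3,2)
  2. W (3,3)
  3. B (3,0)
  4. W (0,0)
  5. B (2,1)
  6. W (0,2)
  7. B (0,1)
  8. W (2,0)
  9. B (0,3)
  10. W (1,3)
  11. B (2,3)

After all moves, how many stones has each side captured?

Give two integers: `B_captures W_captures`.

Move 1: B@(3,2) -> caps B=0 W=0
Move 2: W@(3,3) -> caps B=0 W=0
Move 3: B@(3,0) -> caps B=0 W=0
Move 4: W@(0,0) -> caps B=0 W=0
Move 5: B@(2,1) -> caps B=0 W=0
Move 6: W@(0,2) -> caps B=0 W=0
Move 7: B@(0,1) -> caps B=0 W=0
Move 8: W@(2,0) -> caps B=0 W=0
Move 9: B@(0,3) -> caps B=0 W=0
Move 10: W@(1,3) -> caps B=0 W=1
Move 11: B@(2,3) -> caps B=1 W=1

Answer: 1 1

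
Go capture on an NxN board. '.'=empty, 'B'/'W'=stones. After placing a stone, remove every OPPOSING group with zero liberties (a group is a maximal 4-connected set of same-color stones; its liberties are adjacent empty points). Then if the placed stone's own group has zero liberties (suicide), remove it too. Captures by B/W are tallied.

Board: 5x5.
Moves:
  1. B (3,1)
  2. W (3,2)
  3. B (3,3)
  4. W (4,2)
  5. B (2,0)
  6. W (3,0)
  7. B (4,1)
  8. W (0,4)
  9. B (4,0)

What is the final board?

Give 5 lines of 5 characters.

Answer: ....W
.....
B....
.BWB.
BBW..

Derivation:
Move 1: B@(3,1) -> caps B=0 W=0
Move 2: W@(3,2) -> caps B=0 W=0
Move 3: B@(3,3) -> caps B=0 W=0
Move 4: W@(4,2) -> caps B=0 W=0
Move 5: B@(2,0) -> caps B=0 W=0
Move 6: W@(3,0) -> caps B=0 W=0
Move 7: B@(4,1) -> caps B=0 W=0
Move 8: W@(0,4) -> caps B=0 W=0
Move 9: B@(4,0) -> caps B=1 W=0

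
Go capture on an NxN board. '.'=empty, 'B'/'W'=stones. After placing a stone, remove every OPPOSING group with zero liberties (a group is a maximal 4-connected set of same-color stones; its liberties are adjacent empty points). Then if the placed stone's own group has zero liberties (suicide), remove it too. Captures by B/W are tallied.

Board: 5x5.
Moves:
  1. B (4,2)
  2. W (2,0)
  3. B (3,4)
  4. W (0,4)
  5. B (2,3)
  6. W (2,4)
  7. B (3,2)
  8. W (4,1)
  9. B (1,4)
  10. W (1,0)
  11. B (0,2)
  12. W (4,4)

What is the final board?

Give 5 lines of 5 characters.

Answer: ..B.W
W...B
W..B.
..B.B
.WB.W

Derivation:
Move 1: B@(4,2) -> caps B=0 W=0
Move 2: W@(2,0) -> caps B=0 W=0
Move 3: B@(3,4) -> caps B=0 W=0
Move 4: W@(0,4) -> caps B=0 W=0
Move 5: B@(2,3) -> caps B=0 W=0
Move 6: W@(2,4) -> caps B=0 W=0
Move 7: B@(3,2) -> caps B=0 W=0
Move 8: W@(4,1) -> caps B=0 W=0
Move 9: B@(1,4) -> caps B=1 W=0
Move 10: W@(1,0) -> caps B=1 W=0
Move 11: B@(0,2) -> caps B=1 W=0
Move 12: W@(4,4) -> caps B=1 W=0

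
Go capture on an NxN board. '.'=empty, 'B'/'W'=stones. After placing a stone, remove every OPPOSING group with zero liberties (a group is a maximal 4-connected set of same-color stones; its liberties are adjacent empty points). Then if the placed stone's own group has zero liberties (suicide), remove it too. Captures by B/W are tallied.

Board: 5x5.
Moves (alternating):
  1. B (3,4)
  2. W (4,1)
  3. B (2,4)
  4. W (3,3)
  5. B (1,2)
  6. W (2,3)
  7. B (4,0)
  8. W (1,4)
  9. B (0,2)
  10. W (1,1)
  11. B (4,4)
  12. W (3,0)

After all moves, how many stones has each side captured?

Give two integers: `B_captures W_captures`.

Move 1: B@(3,4) -> caps B=0 W=0
Move 2: W@(4,1) -> caps B=0 W=0
Move 3: B@(2,4) -> caps B=0 W=0
Move 4: W@(3,3) -> caps B=0 W=0
Move 5: B@(1,2) -> caps B=0 W=0
Move 6: W@(2,3) -> caps B=0 W=0
Move 7: B@(4,0) -> caps B=0 W=0
Move 8: W@(1,4) -> caps B=0 W=0
Move 9: B@(0,2) -> caps B=0 W=0
Move 10: W@(1,1) -> caps B=0 W=0
Move 11: B@(4,4) -> caps B=0 W=0
Move 12: W@(3,0) -> caps B=0 W=1

Answer: 0 1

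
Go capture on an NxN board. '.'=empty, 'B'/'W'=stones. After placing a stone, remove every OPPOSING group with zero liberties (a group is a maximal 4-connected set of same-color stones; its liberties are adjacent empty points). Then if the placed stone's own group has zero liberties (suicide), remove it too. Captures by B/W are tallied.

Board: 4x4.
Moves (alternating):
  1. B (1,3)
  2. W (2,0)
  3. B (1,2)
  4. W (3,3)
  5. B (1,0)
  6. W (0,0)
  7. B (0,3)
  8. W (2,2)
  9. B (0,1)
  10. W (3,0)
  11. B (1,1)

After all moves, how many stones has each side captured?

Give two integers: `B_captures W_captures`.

Answer: 1 0

Derivation:
Move 1: B@(1,3) -> caps B=0 W=0
Move 2: W@(2,0) -> caps B=0 W=0
Move 3: B@(1,2) -> caps B=0 W=0
Move 4: W@(3,3) -> caps B=0 W=0
Move 5: B@(1,0) -> caps B=0 W=0
Move 6: W@(0,0) -> caps B=0 W=0
Move 7: B@(0,3) -> caps B=0 W=0
Move 8: W@(2,2) -> caps B=0 W=0
Move 9: B@(0,1) -> caps B=1 W=0
Move 10: W@(3,0) -> caps B=1 W=0
Move 11: B@(1,1) -> caps B=1 W=0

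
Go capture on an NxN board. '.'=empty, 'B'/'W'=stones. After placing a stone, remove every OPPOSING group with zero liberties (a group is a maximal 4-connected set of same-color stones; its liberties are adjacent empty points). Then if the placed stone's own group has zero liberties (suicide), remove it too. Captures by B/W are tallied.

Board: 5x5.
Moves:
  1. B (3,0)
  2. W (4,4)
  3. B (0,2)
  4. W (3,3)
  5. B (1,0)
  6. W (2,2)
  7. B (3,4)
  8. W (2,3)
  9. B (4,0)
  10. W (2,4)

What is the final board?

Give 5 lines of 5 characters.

Answer: ..B..
B....
..WWW
B..W.
B...W

Derivation:
Move 1: B@(3,0) -> caps B=0 W=0
Move 2: W@(4,4) -> caps B=0 W=0
Move 3: B@(0,2) -> caps B=0 W=0
Move 4: W@(3,3) -> caps B=0 W=0
Move 5: B@(1,0) -> caps B=0 W=0
Move 6: W@(2,2) -> caps B=0 W=0
Move 7: B@(3,4) -> caps B=0 W=0
Move 8: W@(2,3) -> caps B=0 W=0
Move 9: B@(4,0) -> caps B=0 W=0
Move 10: W@(2,4) -> caps B=0 W=1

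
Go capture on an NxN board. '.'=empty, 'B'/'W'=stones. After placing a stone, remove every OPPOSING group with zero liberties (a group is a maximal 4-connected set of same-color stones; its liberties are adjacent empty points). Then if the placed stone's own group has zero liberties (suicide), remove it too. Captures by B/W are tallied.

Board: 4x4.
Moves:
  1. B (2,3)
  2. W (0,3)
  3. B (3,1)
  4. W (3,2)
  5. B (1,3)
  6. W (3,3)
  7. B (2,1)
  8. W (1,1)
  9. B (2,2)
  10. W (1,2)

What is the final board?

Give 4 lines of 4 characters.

Move 1: B@(2,3) -> caps B=0 W=0
Move 2: W@(0,3) -> caps B=0 W=0
Move 3: B@(3,1) -> caps B=0 W=0
Move 4: W@(3,2) -> caps B=0 W=0
Move 5: B@(1,3) -> caps B=0 W=0
Move 6: W@(3,3) -> caps B=0 W=0
Move 7: B@(2,1) -> caps B=0 W=0
Move 8: W@(1,1) -> caps B=0 W=0
Move 9: B@(2,2) -> caps B=2 W=0
Move 10: W@(1,2) -> caps B=2 W=0

Answer: ...W
.WWB
.BBB
.B..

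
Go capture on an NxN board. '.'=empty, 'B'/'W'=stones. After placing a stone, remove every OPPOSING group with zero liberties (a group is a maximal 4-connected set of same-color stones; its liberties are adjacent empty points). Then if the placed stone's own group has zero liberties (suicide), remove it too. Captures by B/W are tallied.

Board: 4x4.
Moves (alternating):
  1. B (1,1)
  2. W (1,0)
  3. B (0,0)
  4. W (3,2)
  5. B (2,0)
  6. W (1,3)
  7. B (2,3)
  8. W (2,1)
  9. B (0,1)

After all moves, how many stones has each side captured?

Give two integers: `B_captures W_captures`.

Answer: 1 0

Derivation:
Move 1: B@(1,1) -> caps B=0 W=0
Move 2: W@(1,0) -> caps B=0 W=0
Move 3: B@(0,0) -> caps B=0 W=0
Move 4: W@(3,2) -> caps B=0 W=0
Move 5: B@(2,0) -> caps B=1 W=0
Move 6: W@(1,3) -> caps B=1 W=0
Move 7: B@(2,3) -> caps B=1 W=0
Move 8: W@(2,1) -> caps B=1 W=0
Move 9: B@(0,1) -> caps B=1 W=0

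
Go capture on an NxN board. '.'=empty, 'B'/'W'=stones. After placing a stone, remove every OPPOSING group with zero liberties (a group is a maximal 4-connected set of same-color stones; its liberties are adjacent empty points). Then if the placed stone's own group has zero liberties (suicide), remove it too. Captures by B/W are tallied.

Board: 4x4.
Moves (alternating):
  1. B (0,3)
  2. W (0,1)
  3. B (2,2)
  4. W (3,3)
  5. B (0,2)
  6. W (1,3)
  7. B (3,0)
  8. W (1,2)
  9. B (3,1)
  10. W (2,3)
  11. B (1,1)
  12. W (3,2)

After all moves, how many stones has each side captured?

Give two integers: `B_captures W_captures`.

Move 1: B@(0,3) -> caps B=0 W=0
Move 2: W@(0,1) -> caps B=0 W=0
Move 3: B@(2,2) -> caps B=0 W=0
Move 4: W@(3,3) -> caps B=0 W=0
Move 5: B@(0,2) -> caps B=0 W=0
Move 6: W@(1,3) -> caps B=0 W=0
Move 7: B@(3,0) -> caps B=0 W=0
Move 8: W@(1,2) -> caps B=0 W=2
Move 9: B@(3,1) -> caps B=0 W=2
Move 10: W@(2,3) -> caps B=0 W=2
Move 11: B@(1,1) -> caps B=0 W=2
Move 12: W@(3,2) -> caps B=0 W=2

Answer: 0 2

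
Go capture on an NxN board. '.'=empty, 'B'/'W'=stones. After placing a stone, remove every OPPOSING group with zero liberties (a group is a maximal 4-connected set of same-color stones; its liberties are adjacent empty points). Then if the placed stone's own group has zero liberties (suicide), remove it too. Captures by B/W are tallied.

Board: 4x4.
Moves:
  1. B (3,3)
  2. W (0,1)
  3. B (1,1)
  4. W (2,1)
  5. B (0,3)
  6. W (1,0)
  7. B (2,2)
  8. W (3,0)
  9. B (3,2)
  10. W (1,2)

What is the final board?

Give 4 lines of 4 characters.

Move 1: B@(3,3) -> caps B=0 W=0
Move 2: W@(0,1) -> caps B=0 W=0
Move 3: B@(1,1) -> caps B=0 W=0
Move 4: W@(2,1) -> caps B=0 W=0
Move 5: B@(0,3) -> caps B=0 W=0
Move 6: W@(1,0) -> caps B=0 W=0
Move 7: B@(2,2) -> caps B=0 W=0
Move 8: W@(3,0) -> caps B=0 W=0
Move 9: B@(3,2) -> caps B=0 W=0
Move 10: W@(1,2) -> caps B=0 W=1

Answer: .W.B
W.W.
.WB.
W.BB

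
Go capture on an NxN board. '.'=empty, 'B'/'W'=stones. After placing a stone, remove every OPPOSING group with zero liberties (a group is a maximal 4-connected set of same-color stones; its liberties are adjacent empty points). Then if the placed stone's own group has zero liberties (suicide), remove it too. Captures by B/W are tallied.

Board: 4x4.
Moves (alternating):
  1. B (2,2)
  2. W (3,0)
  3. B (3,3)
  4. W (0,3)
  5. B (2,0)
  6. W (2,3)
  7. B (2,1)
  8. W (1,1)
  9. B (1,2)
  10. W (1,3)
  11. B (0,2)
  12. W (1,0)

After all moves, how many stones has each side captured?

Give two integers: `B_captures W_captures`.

Move 1: B@(2,2) -> caps B=0 W=0
Move 2: W@(3,0) -> caps B=0 W=0
Move 3: B@(3,3) -> caps B=0 W=0
Move 4: W@(0,3) -> caps B=0 W=0
Move 5: B@(2,0) -> caps B=0 W=0
Move 6: W@(2,3) -> caps B=0 W=0
Move 7: B@(2,1) -> caps B=0 W=0
Move 8: W@(1,1) -> caps B=0 W=0
Move 9: B@(1,2) -> caps B=0 W=0
Move 10: W@(1,3) -> caps B=0 W=0
Move 11: B@(0,2) -> caps B=3 W=0
Move 12: W@(1,0) -> caps B=3 W=0

Answer: 3 0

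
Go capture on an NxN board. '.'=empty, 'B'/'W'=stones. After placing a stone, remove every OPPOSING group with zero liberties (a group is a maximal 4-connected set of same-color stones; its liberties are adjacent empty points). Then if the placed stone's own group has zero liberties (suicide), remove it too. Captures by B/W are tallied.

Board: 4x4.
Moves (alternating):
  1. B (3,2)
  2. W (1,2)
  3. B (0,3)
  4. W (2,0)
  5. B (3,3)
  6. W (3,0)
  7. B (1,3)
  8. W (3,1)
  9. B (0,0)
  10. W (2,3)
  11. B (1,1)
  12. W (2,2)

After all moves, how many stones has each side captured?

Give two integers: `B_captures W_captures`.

Move 1: B@(3,2) -> caps B=0 W=0
Move 2: W@(1,2) -> caps B=0 W=0
Move 3: B@(0,3) -> caps B=0 W=0
Move 4: W@(2,0) -> caps B=0 W=0
Move 5: B@(3,3) -> caps B=0 W=0
Move 6: W@(3,0) -> caps B=0 W=0
Move 7: B@(1,3) -> caps B=0 W=0
Move 8: W@(3,1) -> caps B=0 W=0
Move 9: B@(0,0) -> caps B=0 W=0
Move 10: W@(2,3) -> caps B=0 W=0
Move 11: B@(1,1) -> caps B=0 W=0
Move 12: W@(2,2) -> caps B=0 W=2

Answer: 0 2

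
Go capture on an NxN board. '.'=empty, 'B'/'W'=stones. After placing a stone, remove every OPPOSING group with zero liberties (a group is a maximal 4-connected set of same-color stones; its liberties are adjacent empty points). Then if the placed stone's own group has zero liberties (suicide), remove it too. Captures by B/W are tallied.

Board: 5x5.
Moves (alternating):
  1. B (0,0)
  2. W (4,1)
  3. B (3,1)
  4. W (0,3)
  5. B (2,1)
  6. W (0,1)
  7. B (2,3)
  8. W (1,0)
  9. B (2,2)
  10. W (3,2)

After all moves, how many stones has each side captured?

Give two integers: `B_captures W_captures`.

Move 1: B@(0,0) -> caps B=0 W=0
Move 2: W@(4,1) -> caps B=0 W=0
Move 3: B@(3,1) -> caps B=0 W=0
Move 4: W@(0,3) -> caps B=0 W=0
Move 5: B@(2,1) -> caps B=0 W=0
Move 6: W@(0,1) -> caps B=0 W=0
Move 7: B@(2,3) -> caps B=0 W=0
Move 8: W@(1,0) -> caps B=0 W=1
Move 9: B@(2,2) -> caps B=0 W=1
Move 10: W@(3,2) -> caps B=0 W=1

Answer: 0 1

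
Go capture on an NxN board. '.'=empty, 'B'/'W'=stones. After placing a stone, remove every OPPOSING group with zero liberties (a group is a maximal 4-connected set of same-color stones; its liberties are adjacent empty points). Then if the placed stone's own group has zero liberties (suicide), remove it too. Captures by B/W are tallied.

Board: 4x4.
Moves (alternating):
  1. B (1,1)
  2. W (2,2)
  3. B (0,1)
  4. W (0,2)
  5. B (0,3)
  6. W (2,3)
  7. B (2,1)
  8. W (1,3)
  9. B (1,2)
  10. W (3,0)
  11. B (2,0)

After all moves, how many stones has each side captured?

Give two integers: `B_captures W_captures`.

Move 1: B@(1,1) -> caps B=0 W=0
Move 2: W@(2,2) -> caps B=0 W=0
Move 3: B@(0,1) -> caps B=0 W=0
Move 4: W@(0,2) -> caps B=0 W=0
Move 5: B@(0,3) -> caps B=0 W=0
Move 6: W@(2,3) -> caps B=0 W=0
Move 7: B@(2,1) -> caps B=0 W=0
Move 8: W@(1,3) -> caps B=0 W=1
Move 9: B@(1,2) -> caps B=0 W=1
Move 10: W@(3,0) -> caps B=0 W=1
Move 11: B@(2,0) -> caps B=0 W=1

Answer: 0 1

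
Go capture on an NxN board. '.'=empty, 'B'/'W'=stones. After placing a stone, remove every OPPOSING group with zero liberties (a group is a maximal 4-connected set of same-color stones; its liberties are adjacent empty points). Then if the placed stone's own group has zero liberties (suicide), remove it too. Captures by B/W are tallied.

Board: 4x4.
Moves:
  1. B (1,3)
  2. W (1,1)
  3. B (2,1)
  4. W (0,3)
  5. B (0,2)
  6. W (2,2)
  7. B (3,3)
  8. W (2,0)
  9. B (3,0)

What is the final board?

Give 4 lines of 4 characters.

Move 1: B@(1,3) -> caps B=0 W=0
Move 2: W@(1,1) -> caps B=0 W=0
Move 3: B@(2,1) -> caps B=0 W=0
Move 4: W@(0,3) -> caps B=0 W=0
Move 5: B@(0,2) -> caps B=1 W=0
Move 6: W@(2,2) -> caps B=1 W=0
Move 7: B@(3,3) -> caps B=1 W=0
Move 8: W@(2,0) -> caps B=1 W=0
Move 9: B@(3,0) -> caps B=1 W=0

Answer: ..B.
.W.B
WBW.
B..B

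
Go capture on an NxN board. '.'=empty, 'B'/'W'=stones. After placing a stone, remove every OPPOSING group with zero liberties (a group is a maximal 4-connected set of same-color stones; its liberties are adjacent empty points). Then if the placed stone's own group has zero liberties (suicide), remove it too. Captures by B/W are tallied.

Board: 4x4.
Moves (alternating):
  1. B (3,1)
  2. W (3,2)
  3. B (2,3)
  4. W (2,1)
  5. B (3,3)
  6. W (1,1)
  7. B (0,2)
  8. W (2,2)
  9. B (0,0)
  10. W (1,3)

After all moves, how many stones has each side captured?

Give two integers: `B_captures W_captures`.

Answer: 0 2

Derivation:
Move 1: B@(3,1) -> caps B=0 W=0
Move 2: W@(3,2) -> caps B=0 W=0
Move 3: B@(2,3) -> caps B=0 W=0
Move 4: W@(2,1) -> caps B=0 W=0
Move 5: B@(3,3) -> caps B=0 W=0
Move 6: W@(1,1) -> caps B=0 W=0
Move 7: B@(0,2) -> caps B=0 W=0
Move 8: W@(2,2) -> caps B=0 W=0
Move 9: B@(0,0) -> caps B=0 W=0
Move 10: W@(1,3) -> caps B=0 W=2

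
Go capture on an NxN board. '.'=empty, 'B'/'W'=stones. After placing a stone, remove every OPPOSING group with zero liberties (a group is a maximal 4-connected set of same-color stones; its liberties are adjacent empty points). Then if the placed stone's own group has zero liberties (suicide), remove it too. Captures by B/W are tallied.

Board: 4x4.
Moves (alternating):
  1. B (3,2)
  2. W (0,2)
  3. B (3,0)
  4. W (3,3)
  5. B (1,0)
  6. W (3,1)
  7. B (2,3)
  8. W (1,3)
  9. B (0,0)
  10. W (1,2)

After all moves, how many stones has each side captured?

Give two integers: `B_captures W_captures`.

Move 1: B@(3,2) -> caps B=0 W=0
Move 2: W@(0,2) -> caps B=0 W=0
Move 3: B@(3,0) -> caps B=0 W=0
Move 4: W@(3,3) -> caps B=0 W=0
Move 5: B@(1,0) -> caps B=0 W=0
Move 6: W@(3,1) -> caps B=0 W=0
Move 7: B@(2,3) -> caps B=1 W=0
Move 8: W@(1,3) -> caps B=1 W=0
Move 9: B@(0,0) -> caps B=1 W=0
Move 10: W@(1,2) -> caps B=1 W=0

Answer: 1 0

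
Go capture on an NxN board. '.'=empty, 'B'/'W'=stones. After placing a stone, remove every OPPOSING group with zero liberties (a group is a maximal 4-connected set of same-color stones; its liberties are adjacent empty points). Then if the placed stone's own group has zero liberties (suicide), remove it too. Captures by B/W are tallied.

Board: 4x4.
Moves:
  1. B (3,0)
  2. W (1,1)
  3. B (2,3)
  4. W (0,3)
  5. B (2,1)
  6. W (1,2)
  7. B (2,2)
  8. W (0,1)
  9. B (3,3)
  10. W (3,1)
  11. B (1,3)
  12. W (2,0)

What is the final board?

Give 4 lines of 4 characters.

Answer: .W.W
.WWB
WBBB
.W.B

Derivation:
Move 1: B@(3,0) -> caps B=0 W=0
Move 2: W@(1,1) -> caps B=0 W=0
Move 3: B@(2,3) -> caps B=0 W=0
Move 4: W@(0,3) -> caps B=0 W=0
Move 5: B@(2,1) -> caps B=0 W=0
Move 6: W@(1,2) -> caps B=0 W=0
Move 7: B@(2,2) -> caps B=0 W=0
Move 8: W@(0,1) -> caps B=0 W=0
Move 9: B@(3,3) -> caps B=0 W=0
Move 10: W@(3,1) -> caps B=0 W=0
Move 11: B@(1,3) -> caps B=0 W=0
Move 12: W@(2,0) -> caps B=0 W=1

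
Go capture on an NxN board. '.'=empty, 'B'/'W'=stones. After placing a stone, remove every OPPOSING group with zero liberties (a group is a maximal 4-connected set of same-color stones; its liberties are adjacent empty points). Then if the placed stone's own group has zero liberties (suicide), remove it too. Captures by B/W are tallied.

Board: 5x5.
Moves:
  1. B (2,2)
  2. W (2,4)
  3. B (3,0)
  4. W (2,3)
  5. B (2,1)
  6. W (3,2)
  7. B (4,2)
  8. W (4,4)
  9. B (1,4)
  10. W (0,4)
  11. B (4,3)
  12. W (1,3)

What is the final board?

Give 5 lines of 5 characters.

Move 1: B@(2,2) -> caps B=0 W=0
Move 2: W@(2,4) -> caps B=0 W=0
Move 3: B@(3,0) -> caps B=0 W=0
Move 4: W@(2,3) -> caps B=0 W=0
Move 5: B@(2,1) -> caps B=0 W=0
Move 6: W@(3,2) -> caps B=0 W=0
Move 7: B@(4,2) -> caps B=0 W=0
Move 8: W@(4,4) -> caps B=0 W=0
Move 9: B@(1,4) -> caps B=0 W=0
Move 10: W@(0,4) -> caps B=0 W=0
Move 11: B@(4,3) -> caps B=0 W=0
Move 12: W@(1,3) -> caps B=0 W=1

Answer: ....W
...W.
.BBWW
B.W..
..BBW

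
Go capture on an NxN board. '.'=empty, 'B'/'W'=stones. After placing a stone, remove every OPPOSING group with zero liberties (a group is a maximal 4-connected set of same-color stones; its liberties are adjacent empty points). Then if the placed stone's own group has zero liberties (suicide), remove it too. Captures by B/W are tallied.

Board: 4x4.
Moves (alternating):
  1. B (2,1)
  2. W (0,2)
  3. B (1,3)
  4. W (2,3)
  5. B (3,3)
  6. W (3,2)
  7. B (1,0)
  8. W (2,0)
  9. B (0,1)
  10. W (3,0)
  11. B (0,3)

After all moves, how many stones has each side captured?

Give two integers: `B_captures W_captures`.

Answer: 0 1

Derivation:
Move 1: B@(2,1) -> caps B=0 W=0
Move 2: W@(0,2) -> caps B=0 W=0
Move 3: B@(1,3) -> caps B=0 W=0
Move 4: W@(2,3) -> caps B=0 W=0
Move 5: B@(3,3) -> caps B=0 W=0
Move 6: W@(3,2) -> caps B=0 W=1
Move 7: B@(1,0) -> caps B=0 W=1
Move 8: W@(2,0) -> caps B=0 W=1
Move 9: B@(0,1) -> caps B=0 W=1
Move 10: W@(3,0) -> caps B=0 W=1
Move 11: B@(0,3) -> caps B=0 W=1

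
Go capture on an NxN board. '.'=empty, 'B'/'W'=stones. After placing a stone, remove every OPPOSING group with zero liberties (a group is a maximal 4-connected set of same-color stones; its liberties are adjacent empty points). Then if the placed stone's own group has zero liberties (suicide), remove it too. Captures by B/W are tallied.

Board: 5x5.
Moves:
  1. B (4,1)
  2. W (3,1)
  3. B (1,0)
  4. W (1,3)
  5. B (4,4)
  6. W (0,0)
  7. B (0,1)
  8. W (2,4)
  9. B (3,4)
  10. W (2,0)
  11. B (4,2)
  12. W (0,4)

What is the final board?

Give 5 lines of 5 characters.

Answer: .B..W
B..W.
W...W
.W..B
.BB.B

Derivation:
Move 1: B@(4,1) -> caps B=0 W=0
Move 2: W@(3,1) -> caps B=0 W=0
Move 3: B@(1,0) -> caps B=0 W=0
Move 4: W@(1,3) -> caps B=0 W=0
Move 5: B@(4,4) -> caps B=0 W=0
Move 6: W@(0,0) -> caps B=0 W=0
Move 7: B@(0,1) -> caps B=1 W=0
Move 8: W@(2,4) -> caps B=1 W=0
Move 9: B@(3,4) -> caps B=1 W=0
Move 10: W@(2,0) -> caps B=1 W=0
Move 11: B@(4,2) -> caps B=1 W=0
Move 12: W@(0,4) -> caps B=1 W=0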